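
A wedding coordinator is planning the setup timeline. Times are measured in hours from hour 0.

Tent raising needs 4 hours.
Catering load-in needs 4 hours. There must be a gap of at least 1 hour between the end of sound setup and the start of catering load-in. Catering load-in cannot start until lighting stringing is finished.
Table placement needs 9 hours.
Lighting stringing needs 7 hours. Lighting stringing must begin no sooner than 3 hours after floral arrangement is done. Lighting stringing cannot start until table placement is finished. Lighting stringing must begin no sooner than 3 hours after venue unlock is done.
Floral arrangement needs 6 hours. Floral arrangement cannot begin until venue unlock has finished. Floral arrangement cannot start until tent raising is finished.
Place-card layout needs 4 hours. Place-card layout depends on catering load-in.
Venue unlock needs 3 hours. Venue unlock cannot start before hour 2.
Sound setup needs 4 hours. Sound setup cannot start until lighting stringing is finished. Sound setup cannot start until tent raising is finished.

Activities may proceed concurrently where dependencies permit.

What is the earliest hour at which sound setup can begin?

21

Nothing blocks table placement, so it runs from hour 0 to hour 9.
Tent raising has no prerequisites, so it starts at hour 0 and finishes at hour 4.
Venue unlock waits on its own release at hour 2, so it starts at hour 2 and finishes at 2 + 3 = hour 5.
For floral arrangement: venue unlock (finishes hour 5); tent raising (finishes hour 4). Taking the maximum gives a start of hour 5, and it finishes at 5 + 6 = hour 11.
Lighting stringing has to wait for floral arrangement (finishes hour 11, plus 3-hour gap → hour 14); table placement (finishes hour 9); venue unlock (finishes hour 5, plus 3-hour gap → hour 8). The latest of these is hour 14, so lighting stringing runs hour 14 to 14 + 7 = hour 21.
Sound setup waits on lighting stringing (finishes hour 21); tent raising (finishes hour 4). The latest of these is hour 21, which is the earliest sound setup can start.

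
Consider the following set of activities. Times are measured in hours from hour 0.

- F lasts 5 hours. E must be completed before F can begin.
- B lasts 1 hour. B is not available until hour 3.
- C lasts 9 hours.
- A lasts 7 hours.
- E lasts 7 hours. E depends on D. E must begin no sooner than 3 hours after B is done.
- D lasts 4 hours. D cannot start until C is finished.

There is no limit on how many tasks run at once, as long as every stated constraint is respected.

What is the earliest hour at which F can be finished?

Nothing blocks C, so it runs from hour 0 to hour 9.
D cannot begin until C (finishes hour 9). It runs from hour 9 to 9 + 4 = hour 13.
After its own release at hour 3, B can start at hour 3 and finishes at hour 4.
For E: D (finishes hour 13); B (finishes hour 4, plus 3-hour gap → hour 7). Taking the maximum gives a start of hour 13, and it finishes at 13 + 7 = hour 20.
F waits on E (finishes hour 20), so it starts at hour 20 and finishes at 20 + 5 = hour 25.

25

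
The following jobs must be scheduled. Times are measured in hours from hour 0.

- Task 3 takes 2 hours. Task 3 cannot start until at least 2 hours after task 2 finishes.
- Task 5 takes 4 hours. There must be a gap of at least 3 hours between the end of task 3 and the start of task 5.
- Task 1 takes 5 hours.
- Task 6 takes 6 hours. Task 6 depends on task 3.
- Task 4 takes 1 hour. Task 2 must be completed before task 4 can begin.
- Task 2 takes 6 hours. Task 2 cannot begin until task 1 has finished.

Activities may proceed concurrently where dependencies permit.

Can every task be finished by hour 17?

No

Task 1 has no prerequisites, so it starts at hour 0 and finishes at hour 5.
Task 2 cannot begin until task 1 (finishes hour 5). It runs from hour 5 to 5 + 6 = hour 11.
Task 4 waits on task 2 (finishes hour 11), so it starts at hour 11 and finishes at 11 + 1 = hour 12.
Task 3 waits on task 2 (finishes hour 11, plus 2-hour gap → hour 13), so it starts at hour 13 and finishes at 13 + 2 = hour 15.
Task 6 waits on task 3 (finishes hour 15), so it starts at hour 15 and finishes at 15 + 6 = hour 21.
Task 5 waits on task 3 (finishes hour 15, plus 3-hour gap → hour 18), so it starts at hour 18 and finishes at 18 + 4 = hour 22.
The earliest everything can be done is hour 22, which is after the deadline of 17, so it is not possible.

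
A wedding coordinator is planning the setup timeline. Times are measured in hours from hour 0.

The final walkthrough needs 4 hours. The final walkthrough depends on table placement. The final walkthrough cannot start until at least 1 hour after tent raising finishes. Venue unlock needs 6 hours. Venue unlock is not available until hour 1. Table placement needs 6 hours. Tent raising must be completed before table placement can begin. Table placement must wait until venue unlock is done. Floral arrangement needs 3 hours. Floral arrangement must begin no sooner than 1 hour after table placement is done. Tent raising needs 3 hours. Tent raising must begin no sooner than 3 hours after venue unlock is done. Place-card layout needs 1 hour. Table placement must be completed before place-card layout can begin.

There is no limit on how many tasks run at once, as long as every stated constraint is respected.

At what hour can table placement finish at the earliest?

19

After its own release at hour 1, venue unlock can start at hour 1 and finishes at hour 7.
Tent raising waits on venue unlock (finishes hour 7, plus 3-hour gap → hour 10), so it starts at hour 10 and finishes at 10 + 3 = hour 13.
Table placement has to wait for tent raising (finishes hour 13); venue unlock (finishes hour 7). The latest of these is hour 13, so table placement runs hour 13 to 13 + 6 = hour 19.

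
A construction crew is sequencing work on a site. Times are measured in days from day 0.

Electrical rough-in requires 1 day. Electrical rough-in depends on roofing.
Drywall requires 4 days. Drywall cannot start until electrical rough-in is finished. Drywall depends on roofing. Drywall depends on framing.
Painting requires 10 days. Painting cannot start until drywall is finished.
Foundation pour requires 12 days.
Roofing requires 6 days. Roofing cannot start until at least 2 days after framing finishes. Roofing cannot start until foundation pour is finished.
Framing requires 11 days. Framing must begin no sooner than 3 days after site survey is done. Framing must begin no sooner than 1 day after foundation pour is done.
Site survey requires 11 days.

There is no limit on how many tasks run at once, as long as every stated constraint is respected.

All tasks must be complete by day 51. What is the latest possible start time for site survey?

To finish by day 51, painting (duration 10) must start no later than day 41.
Drywall must finish before painting (must start by day 41). With a 4-day duration, drywall must start by 41 − 4 = day 37.
Electrical rough-in has to be done before drywall (must start by day 37). That means finishing by day 37, i.e. starting by 37 − 1 = day 36.
For roofing: electrical rough-in (must start by day 36); drywall (must start by day 37). The most restrictive is day 36; with a 6-day duration, roofing must start by day 30.
Framing has several dependents: roofing (must start by day 30, minus 2-day gap → day 28); drywall (must start by day 37). The earliest of those limits is day 28, so framing must start by 28 − 11 = day 17.
Since framing (must start by day 17, minus 3-day gap → day 14) depends on it, site survey must finish by day 14. Backing off its 11-day duration gives a latest start of day 3.

3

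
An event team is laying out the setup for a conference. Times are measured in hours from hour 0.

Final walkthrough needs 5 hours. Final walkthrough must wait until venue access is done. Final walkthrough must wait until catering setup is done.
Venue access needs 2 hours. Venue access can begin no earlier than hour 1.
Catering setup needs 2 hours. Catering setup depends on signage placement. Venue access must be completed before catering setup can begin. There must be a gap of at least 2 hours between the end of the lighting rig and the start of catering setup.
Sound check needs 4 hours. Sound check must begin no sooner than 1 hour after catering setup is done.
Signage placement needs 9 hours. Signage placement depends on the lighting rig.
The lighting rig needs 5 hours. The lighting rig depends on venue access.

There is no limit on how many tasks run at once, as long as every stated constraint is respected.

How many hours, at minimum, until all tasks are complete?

Venue access cannot begin until its own release at hour 1. It runs from hour 1 to 1 + 2 = hour 3.
The lighting rig waits on venue access (finishes hour 3), so it starts at hour 3 and finishes at 3 + 5 = hour 8.
After the lighting rig (finishes hour 8), signage placement can start at hour 8 and finishes at hour 17.
Catering setup needs all of signage placement (finishes hour 17); venue access (finishes hour 3); the lighting rig (finishes hour 8, plus 2-hour gap → hour 10). That puts its earliest start at hour 17; it finishes at 17 + 2 = hour 19.
Final walkthrough needs all of venue access (finishes hour 3); catering setup (finishes hour 19). That puts its earliest start at hour 19; it finishes at 19 + 5 = hour 24.
Sound check waits on catering setup (finishes hour 19, plus 1-hour gap → hour 20), so it starts at hour 20 and finishes at 20 + 4 = hour 24.
All tasks are finished once the last one completes. Finish times: Venue access at 3, The lighting rig at 8, Signage placement at 17, Catering setup at 19, Sound check at 24, Final walkthrough at 24. The latest is hour 24.

24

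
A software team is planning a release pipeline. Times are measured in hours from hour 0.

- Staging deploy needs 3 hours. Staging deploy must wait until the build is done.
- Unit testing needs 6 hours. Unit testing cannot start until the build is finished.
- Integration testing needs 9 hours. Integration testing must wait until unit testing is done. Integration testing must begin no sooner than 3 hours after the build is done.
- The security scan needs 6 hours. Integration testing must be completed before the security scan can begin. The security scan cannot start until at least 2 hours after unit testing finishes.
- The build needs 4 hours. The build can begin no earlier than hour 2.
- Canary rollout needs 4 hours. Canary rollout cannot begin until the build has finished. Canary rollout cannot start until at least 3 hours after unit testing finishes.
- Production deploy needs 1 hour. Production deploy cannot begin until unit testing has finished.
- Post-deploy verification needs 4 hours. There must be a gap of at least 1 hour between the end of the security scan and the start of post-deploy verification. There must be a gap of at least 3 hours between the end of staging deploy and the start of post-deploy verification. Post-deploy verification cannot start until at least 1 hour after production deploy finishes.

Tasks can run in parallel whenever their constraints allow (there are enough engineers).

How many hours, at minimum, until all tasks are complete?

32

The build waits on its own release at hour 2, so it starts at hour 2 and finishes at 2 + 4 = hour 6.
Staging deploy cannot begin until the build (finishes hour 6). It runs from hour 6 to 6 + 3 = hour 9.
After the build (finishes hour 6), unit testing can start at hour 6 and finishes at hour 12.
Production deploy waits on unit testing (finishes hour 12), so it starts at hour 12 and finishes at 12 + 1 = hour 13.
For canary rollout: the build (finishes hour 6); unit testing (finishes hour 12, plus 3-hour gap → hour 15). Taking the maximum gives a start of hour 15, and it finishes at 15 + 4 = hour 19.
Integration testing needs all of unit testing (finishes hour 12); the build (finishes hour 6, plus 3-hour gap → hour 9). That puts its earliest start at hour 12; it finishes at 12 + 9 = hour 21.
The security scan has to wait for integration testing (finishes hour 21); unit testing (finishes hour 12, plus 2-hour gap → hour 14). The latest of these is hour 21, so the security scan runs hour 21 to 21 + 6 = hour 27.
Post-deploy verification cannot start until the security scan (finishes hour 27, plus 1-hour gap → hour 28); staging deploy (finishes hour 9, plus 3-hour gap → hour 12); production deploy (finishes hour 13, plus 1-hour gap → hour 14). The controlling bound is hour 28, so post-deploy verification finishes at 28 + 4 = hour 32.
All tasks are finished once the last one completes. Finish times: The build at 6, Unit testing at 12, Integration testing at 21, The security scan at 27, Staging deploy at 9, Canary rollout at 19, Production deploy at 13, Post-deploy verification at 32. The latest is hour 32.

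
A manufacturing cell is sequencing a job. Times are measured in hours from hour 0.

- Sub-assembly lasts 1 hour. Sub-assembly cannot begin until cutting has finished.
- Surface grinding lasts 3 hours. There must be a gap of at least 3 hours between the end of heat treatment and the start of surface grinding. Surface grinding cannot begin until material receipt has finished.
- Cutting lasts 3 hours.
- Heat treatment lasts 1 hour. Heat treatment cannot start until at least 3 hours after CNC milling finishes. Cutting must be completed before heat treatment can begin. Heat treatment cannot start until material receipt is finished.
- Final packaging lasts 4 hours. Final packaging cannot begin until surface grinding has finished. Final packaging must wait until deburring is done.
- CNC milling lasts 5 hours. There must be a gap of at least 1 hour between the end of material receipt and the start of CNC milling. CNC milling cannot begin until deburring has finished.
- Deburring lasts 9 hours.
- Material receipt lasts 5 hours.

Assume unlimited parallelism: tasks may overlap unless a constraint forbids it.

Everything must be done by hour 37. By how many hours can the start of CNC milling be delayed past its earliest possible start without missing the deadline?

Nothing blocks deburring, so it runs from hour 0 to hour 9.
Material receipt has no prerequisites, so it starts at hour 0 and finishes at hour 5.
CNC milling has to wait for material receipt (finishes hour 5, plus 1-hour gap → hour 6); deburring (finishes hour 9). The latest of these is hour 9, so CNC milling runs hour 9 to 9 + 5 = hour 14.

Working backward from the deadline:
Final packaging has no dependents, so it just needs to finish by hour 37. Starting by 37 − 4 = hour 33 achieves that.
Surface grinding must finish before final packaging (must start by hour 33). With a 3-hour duration, surface grinding must start by 33 − 3 = hour 30.
Heat treatment has to be done before surface grinding (must start by hour 30, minus 3-hour gap → hour 27). That means finishing by hour 27, i.e. starting by 27 − 1 = hour 26.
CNC milling must finish before heat treatment (must start by hour 26, minus 3-hour gap → hour 23). With a 5-hour duration, CNC milling must start by 23 − 5 = hour 18.
So CNC milling can start as early as hour 9 and as late as hour 18, giving 18 − 9 = 9 hours of slack.

9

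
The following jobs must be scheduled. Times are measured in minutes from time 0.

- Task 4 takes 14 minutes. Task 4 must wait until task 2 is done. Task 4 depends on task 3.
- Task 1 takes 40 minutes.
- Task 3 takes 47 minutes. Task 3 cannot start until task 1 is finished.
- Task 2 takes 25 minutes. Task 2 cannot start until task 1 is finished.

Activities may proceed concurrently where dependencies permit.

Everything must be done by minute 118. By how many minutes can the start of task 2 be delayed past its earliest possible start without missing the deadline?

39

Task 1 has no prerequisites, so it starts at minute 0 and finishes at minute 40.
Task 2 waits on task 1 (finishes minute 40), so it starts at minute 40 and finishes at 40 + 25 = minute 65.

Working backward from the deadline:
Task 4 must finish by minute 118; it takes 14 minutes, so it must start by 118 − 14 = minute 104.
Task 2 feeds into task 4 (must start by minute 104); so task 2 must finish by minute 104 and therefore start by minute 79.
So task 2 can start as early as minute 40 and as late as minute 79, giving 79 − 40 = 39 minutes of slack.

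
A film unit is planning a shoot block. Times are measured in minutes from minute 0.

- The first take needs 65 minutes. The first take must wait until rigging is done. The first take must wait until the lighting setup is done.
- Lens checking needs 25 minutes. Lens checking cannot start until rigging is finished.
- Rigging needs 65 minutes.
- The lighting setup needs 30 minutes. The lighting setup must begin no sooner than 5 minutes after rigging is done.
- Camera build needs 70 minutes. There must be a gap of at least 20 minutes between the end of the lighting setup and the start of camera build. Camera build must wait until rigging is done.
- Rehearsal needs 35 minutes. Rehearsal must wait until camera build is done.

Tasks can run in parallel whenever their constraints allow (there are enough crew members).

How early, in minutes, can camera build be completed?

190

Nothing blocks rigging, so it runs from minute 0 to minute 65.
After rigging (finishes minute 65, plus 5-minute gap → minute 70), the lighting setup can start at minute 70 and finishes at minute 100.
Camera build cannot start until the lighting setup (finishes minute 100, plus 20-minute gap → minute 120); rigging (finishes minute 65). The controlling bound is minute 120, so camera build finishes at 120 + 70 = minute 190.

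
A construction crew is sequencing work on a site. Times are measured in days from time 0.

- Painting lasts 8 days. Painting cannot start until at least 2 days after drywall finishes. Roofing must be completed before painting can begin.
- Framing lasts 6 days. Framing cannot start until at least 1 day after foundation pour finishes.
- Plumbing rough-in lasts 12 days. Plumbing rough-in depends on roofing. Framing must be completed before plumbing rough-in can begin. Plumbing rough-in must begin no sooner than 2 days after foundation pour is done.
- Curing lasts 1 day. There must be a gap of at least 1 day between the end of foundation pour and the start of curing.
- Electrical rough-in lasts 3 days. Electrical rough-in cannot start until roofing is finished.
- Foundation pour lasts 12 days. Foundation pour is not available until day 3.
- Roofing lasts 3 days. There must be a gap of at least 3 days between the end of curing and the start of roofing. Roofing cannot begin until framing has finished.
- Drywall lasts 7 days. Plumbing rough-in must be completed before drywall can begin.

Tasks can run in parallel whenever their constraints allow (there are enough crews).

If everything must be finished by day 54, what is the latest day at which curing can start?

18

To finish by day 54, painting (duration 8) must start no later than day 46.
Drywall must finish before painting (must start by day 46, minus 2-day gap → day 44). With a 7-day duration, drywall must start by 44 − 7 = day 37.
Plumbing rough-in has to be done before drywall (must start by day 37). That means finishing by day 37, i.e. starting by 37 − 12 = day 25.
Nothing follows electrical rough-in; the deadline of day 54 is its only limit. It must start by 54 − 3 = day 51.
Roofing must finish in time for plumbing rough-in (must start by day 25); electrical rough-in (must start by day 51); painting (must start by day 46). The tightest is day 25, so roofing must start by 25 − 3 = day 22.
Curing feeds into roofing (must start by day 22, minus 3-day gap → day 19); so curing must finish by day 19 and therefore start by day 18.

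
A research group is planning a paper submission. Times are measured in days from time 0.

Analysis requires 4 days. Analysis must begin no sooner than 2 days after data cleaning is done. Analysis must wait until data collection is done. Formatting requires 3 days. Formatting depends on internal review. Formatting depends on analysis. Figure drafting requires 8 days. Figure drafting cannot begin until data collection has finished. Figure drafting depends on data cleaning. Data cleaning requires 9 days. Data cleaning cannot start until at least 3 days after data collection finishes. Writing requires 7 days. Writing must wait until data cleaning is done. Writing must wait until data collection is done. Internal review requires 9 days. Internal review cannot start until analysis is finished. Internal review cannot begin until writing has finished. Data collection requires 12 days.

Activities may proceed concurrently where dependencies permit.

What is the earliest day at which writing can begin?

Data collection has no prerequisites, so it starts at day 0 and finishes at day 12.
After data collection (finishes day 12, plus 3-day gap → day 15), data cleaning can start at day 15 and finishes at day 24.
Writing waits on data cleaning (finishes day 24); data collection (finishes day 12). The latest of these is day 24, which is the earliest writing can start.

24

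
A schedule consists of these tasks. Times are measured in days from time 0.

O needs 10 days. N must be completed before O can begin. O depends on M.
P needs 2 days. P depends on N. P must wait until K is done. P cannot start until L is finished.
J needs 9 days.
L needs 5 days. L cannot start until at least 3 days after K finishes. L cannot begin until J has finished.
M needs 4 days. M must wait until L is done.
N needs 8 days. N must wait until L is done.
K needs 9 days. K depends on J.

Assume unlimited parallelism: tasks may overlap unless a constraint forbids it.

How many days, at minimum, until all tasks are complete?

44

J can start immediately at day 0; it finishes at day 9.
K waits on J (finishes day 9), so it starts at day 9 and finishes at 9 + 9 = day 18.
For L: K (finishes day 18, plus 3-day gap → day 21); J (finishes day 9). Taking the maximum gives a start of day 21, and it finishes at 21 + 5 = day 26.
After L (finishes day 26), N can start at day 26 and finishes at day 34.
P needs all of N (finishes day 34); K (finishes day 18); L (finishes day 26). That puts its earliest start at day 34; it finishes at 34 + 2 = day 36.
M waits on L (finishes day 26), so it starts at day 26 and finishes at 26 + 4 = day 30.
O needs all of N (finishes day 34); M (finishes day 30). That puts its earliest start at day 34; it finishes at 34 + 10 = day 44.
All tasks are finished once the last one completes. Finish times: J at 9, K at 18, L at 26, M at 30, N at 34, O at 44, P at 36. The latest is day 44.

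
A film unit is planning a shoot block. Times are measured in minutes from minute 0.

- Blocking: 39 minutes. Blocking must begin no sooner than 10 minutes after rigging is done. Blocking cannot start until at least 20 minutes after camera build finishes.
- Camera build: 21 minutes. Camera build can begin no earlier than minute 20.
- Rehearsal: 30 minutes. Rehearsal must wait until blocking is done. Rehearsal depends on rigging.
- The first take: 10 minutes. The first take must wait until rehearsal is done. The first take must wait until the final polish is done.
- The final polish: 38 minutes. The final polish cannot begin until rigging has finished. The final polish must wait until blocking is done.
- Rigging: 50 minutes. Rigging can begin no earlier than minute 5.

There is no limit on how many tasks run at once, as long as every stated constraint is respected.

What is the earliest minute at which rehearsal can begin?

Camera build cannot begin until its own release at minute 20. It runs from minute 20 to 20 + 21 = minute 41.
Rigging cannot begin until its own release at minute 5. It runs from minute 5 to 5 + 50 = minute 55.
Blocking needs all of rigging (finishes minute 55, plus 10-minute gap → minute 65); camera build (finishes minute 41, plus 20-minute gap → minute 61). That puts its earliest start at minute 65; it finishes at 65 + 39 = minute 104.
Rehearsal waits on blocking (finishes minute 104); rigging (finishes minute 55). The latest of these is minute 104, which is the earliest rehearsal can start.

104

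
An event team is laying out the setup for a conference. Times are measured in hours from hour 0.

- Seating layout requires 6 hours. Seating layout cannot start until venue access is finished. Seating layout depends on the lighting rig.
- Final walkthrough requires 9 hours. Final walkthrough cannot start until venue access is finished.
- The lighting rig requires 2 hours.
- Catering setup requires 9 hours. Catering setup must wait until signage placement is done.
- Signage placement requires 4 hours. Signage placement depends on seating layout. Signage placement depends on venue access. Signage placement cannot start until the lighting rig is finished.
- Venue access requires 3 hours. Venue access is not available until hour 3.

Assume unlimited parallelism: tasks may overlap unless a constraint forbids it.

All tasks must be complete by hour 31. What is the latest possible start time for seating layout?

Catering setup must finish by hour 31; it takes 9 hours, so it must start by 31 − 9 = hour 22.
Signage placement must finish before catering setup (must start by hour 22). With a 4-hour duration, signage placement must start by 22 − 4 = hour 18.
Seating layout feeds into signage placement (must start by hour 18); so seating layout must finish by hour 18 and therefore start by hour 12.

12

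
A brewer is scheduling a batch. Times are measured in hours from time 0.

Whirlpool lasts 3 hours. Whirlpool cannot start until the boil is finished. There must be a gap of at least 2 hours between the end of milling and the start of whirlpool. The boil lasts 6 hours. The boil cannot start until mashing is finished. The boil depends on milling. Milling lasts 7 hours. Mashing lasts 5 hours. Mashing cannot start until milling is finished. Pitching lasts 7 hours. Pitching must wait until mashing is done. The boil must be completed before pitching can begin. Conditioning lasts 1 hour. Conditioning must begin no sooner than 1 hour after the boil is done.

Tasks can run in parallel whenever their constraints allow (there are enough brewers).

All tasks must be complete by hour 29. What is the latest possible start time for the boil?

Whirlpool has no dependents, so it just needs to finish by hour 29. Starting by 29 − 3 = hour 26 achieves that.
To finish by hour 29, pitching (duration 7) must start no later than hour 22.
To finish by hour 29, conditioning (duration 1) must start no later than hour 28.
The boil feeds whirlpool (must start by hour 26); pitching (must start by hour 22); conditioning (must start by hour 28, minus 1-hour gap → hour 27). Taking the minimum, the boil must finish by hour 22 and start by 22 − 6 = hour 16.

16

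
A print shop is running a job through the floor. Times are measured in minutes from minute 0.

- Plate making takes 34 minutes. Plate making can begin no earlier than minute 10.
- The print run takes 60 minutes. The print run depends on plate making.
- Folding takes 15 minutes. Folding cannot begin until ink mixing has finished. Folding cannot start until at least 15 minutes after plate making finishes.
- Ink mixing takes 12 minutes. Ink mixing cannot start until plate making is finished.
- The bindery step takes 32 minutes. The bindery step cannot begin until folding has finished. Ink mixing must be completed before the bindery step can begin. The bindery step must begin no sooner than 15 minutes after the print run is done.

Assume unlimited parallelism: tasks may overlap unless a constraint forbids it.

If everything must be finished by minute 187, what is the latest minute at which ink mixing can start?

To finish by minute 187, the bindery step (duration 32) must start no later than minute 155.
Folding has to be done before the bindery step (must start by minute 155). That means finishing by minute 155, i.e. starting by 155 − 15 = minute 140.
Ink mixing has several dependents: folding (must start by minute 140); the bindery step (must start by minute 155). The earliest of those limits is minute 140, so ink mixing must start by 140 − 12 = minute 128.

128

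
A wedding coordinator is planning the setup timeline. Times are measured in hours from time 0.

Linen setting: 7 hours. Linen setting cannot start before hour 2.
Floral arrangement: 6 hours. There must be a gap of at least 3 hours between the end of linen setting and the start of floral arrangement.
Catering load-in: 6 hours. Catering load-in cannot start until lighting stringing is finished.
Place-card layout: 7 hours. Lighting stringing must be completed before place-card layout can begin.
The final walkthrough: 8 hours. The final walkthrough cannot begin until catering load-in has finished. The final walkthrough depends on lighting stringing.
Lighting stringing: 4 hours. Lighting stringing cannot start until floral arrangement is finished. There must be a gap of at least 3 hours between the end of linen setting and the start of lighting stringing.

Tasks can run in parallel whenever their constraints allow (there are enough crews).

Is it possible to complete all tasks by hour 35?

Linen setting cannot begin until its own release at hour 2. It runs from hour 2 to 2 + 7 = hour 9.
Floral arrangement waits on linen setting (finishes hour 9, plus 3-hour gap → hour 12), so it starts at hour 12 and finishes at 12 + 6 = hour 18.
Lighting stringing has to wait for floral arrangement (finishes hour 18); linen setting (finishes hour 9, plus 3-hour gap → hour 12). The latest of these is hour 18, so lighting stringing runs hour 18 to 18 + 4 = hour 22.
Place-card layout cannot begin until lighting stringing (finishes hour 22). It runs from hour 22 to 22 + 7 = hour 29.
Catering load-in waits on lighting stringing (finishes hour 22), so it starts at hour 22 and finishes at 22 + 6 = hour 28.
For the final walkthrough: catering load-in (finishes hour 28); lighting stringing (finishes hour 22). Taking the maximum gives a start of hour 28, and it finishes at 28 + 8 = hour 36.
The earliest everything can be done is hour 36, which is after the deadline of 35, so it is not possible.

No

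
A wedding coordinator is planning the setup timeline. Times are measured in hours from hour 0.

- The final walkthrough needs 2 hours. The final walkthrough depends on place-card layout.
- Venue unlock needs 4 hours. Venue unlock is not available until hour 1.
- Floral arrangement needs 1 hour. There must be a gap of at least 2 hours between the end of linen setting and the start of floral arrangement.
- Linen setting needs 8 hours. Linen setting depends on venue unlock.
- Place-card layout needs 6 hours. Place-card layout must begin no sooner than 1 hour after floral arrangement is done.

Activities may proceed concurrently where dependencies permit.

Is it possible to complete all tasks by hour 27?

Yes

Venue unlock waits on its own release at hour 1, so it starts at hour 1 and finishes at 1 + 4 = hour 5.
After venue unlock (finishes hour 5), linen setting can start at hour 5 and finishes at hour 13.
Floral arrangement waits on linen setting (finishes hour 13, plus 2-hour gap → hour 15), so it starts at hour 15 and finishes at 15 + 1 = hour 16.
Place-card layout cannot begin until floral arrangement (finishes hour 16, plus 1-hour gap → hour 17). It runs from hour 17 to 17 + 6 = hour 23.
The final walkthrough cannot begin until place-card layout (finishes hour 23). It runs from hour 23 to 23 + 2 = hour 25.
Every task is finished by hour 25, which is no later than the deadline of 27, so the schedule is feasible.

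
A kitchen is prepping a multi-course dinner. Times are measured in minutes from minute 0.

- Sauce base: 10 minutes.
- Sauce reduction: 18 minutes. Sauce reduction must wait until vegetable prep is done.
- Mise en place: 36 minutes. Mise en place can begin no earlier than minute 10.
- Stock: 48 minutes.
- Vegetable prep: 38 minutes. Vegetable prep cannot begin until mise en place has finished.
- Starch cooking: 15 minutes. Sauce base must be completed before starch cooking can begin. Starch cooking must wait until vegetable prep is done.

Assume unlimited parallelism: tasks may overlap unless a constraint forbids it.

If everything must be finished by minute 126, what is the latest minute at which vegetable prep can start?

Nothing follows sauce reduction; the deadline of minute 126 is its only limit. It must start by 126 − 18 = minute 108.
To finish by minute 126, starch cooking (duration 15) must start no later than minute 111.
Vegetable prep has several dependents: sauce reduction (must start by minute 108); starch cooking (must start by minute 111). The earliest of those limits is minute 108, so vegetable prep must start by 108 − 38 = minute 70.

70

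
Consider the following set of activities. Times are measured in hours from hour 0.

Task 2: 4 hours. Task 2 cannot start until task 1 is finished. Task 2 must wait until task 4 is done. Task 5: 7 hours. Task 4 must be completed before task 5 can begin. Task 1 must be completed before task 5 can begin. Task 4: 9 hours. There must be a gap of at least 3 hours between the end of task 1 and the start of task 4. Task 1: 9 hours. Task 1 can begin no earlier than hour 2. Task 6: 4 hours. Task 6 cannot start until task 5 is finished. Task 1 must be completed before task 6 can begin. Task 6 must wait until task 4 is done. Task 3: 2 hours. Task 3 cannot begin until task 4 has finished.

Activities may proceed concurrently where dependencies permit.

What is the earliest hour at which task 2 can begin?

Task 1 cannot begin until its own release at hour 2. It runs from hour 2 to 2 + 9 = hour 11.
Task 4 waits on task 1 (finishes hour 11, plus 3-hour gap → hour 14), so it starts at hour 14 and finishes at 14 + 9 = hour 23.
Task 2 waits on task 1 (finishes hour 11); task 4 (finishes hour 23). The latest of these is hour 23, which is the earliest task 2 can start.

23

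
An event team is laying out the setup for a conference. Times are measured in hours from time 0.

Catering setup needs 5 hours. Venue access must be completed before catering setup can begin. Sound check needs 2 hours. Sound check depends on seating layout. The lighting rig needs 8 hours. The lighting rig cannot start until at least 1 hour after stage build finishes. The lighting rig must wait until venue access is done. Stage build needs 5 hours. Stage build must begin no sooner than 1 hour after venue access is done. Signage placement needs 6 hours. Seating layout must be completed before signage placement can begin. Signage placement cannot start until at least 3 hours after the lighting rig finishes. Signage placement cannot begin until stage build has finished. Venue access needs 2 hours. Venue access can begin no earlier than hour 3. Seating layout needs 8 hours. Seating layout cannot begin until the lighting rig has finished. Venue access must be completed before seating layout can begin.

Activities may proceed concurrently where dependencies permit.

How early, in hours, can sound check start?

Venue access cannot begin until its own release at hour 3. It runs from hour 3 to 3 + 2 = hour 5.
Stage build cannot begin until venue access (finishes hour 5, plus 1-hour gap → hour 6). It runs from hour 6 to 6 + 5 = hour 11.
The lighting rig cannot start until stage build (finishes hour 11, plus 1-hour gap → hour 12); venue access (finishes hour 5). The controlling bound is hour 12, so the lighting rig finishes at 12 + 8 = hour 20.
Seating layout cannot start until the lighting rig (finishes hour 20); venue access (finishes hour 5). The controlling bound is hour 20, so seating layout finishes at 20 + 8 = hour 28.
Sound check waits on seating layout (finishes hour 28), so the earliest it can start is hour 28.

28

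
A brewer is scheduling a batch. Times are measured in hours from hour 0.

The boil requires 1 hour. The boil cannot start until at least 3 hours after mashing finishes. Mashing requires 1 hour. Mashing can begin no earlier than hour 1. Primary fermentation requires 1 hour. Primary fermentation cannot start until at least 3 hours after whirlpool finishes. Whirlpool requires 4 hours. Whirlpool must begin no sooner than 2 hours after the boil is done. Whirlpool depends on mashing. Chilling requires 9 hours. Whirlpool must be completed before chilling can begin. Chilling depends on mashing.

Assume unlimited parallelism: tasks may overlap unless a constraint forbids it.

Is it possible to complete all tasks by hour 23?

Yes

Mashing waits on its own release at hour 1, so it starts at hour 1 and finishes at 1 + 1 = hour 2.
The boil waits on mashing (finishes hour 2, plus 3-hour gap → hour 5), so it starts at hour 5 and finishes at 5 + 1 = hour 6.
Whirlpool cannot start until the boil (finishes hour 6, plus 2-hour gap → hour 8); mashing (finishes hour 2). The controlling bound is hour 8, so whirlpool finishes at 8 + 4 = hour 12.
Primary fermentation waits on whirlpool (finishes hour 12, plus 3-hour gap → hour 15), so it starts at hour 15 and finishes at 15 + 1 = hour 16.
Chilling has to wait for whirlpool (finishes hour 12); mashing (finishes hour 2). The latest of these is hour 12, so chilling runs hour 12 to 12 + 9 = hour 21.
Every task is finished by hour 21, which is no later than the deadline of 23, so the schedule is feasible.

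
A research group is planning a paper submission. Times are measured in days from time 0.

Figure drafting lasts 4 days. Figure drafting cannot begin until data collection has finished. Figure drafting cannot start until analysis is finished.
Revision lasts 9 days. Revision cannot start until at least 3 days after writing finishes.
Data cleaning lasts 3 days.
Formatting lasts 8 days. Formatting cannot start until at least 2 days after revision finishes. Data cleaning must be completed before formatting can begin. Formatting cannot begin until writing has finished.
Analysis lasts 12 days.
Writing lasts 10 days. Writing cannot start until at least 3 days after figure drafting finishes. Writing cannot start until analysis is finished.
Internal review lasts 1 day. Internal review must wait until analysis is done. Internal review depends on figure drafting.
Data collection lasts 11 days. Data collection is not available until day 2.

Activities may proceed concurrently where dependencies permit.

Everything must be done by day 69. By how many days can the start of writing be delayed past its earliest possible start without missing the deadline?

17

Analysis has no prerequisites, so it starts at day 0 and finishes at day 12.
Data collection waits on its own release at day 2, so it starts at day 2 and finishes at 2 + 11 = day 13.
Figure drafting cannot start until data collection (finishes day 13); analysis (finishes day 12). The controlling bound is day 13, so figure drafting finishes at 13 + 4 = day 17.
Writing needs all of figure drafting (finishes day 17, plus 3-day gap → day 20); analysis (finishes day 12). That puts its earliest start at day 20; it finishes at 20 + 10 = day 30.

Working backward from the deadline:
Formatting has no dependents, so it just needs to finish by day 69. Starting by 69 − 8 = day 61 achieves that.
Revision has to be done before formatting (must start by day 61, minus 2-day gap → day 59). That means finishing by day 59, i.e. starting by 59 − 9 = day 50.
Writing feeds revision (must start by day 50, minus 3-day gap → day 47); formatting (must start by day 61). Taking the minimum, writing must finish by day 47 and start by 47 − 10 = day 37.
So writing can start as early as day 20 and as late as day 37, giving 37 − 20 = 17 days of slack.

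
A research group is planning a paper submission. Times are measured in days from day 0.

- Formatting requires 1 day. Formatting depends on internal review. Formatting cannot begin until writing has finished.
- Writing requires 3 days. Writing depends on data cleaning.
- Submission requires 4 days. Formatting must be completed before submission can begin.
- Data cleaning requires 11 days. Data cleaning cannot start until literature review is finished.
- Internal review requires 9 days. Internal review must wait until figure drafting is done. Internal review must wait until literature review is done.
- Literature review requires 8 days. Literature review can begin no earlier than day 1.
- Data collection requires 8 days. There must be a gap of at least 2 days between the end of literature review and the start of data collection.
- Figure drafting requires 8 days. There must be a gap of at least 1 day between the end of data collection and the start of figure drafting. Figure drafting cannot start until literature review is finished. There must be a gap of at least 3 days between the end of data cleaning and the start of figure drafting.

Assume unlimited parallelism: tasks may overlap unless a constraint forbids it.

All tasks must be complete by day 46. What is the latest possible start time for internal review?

To finish by day 46, submission (duration 4) must start no later than day 42.
Since submission (must start by day 42) depends on it, formatting must finish by day 42. Backing off its 1-day duration gives a latest start of day 41.
Internal review feeds into formatting (must start by day 41); so internal review must finish by day 41 and therefore start by day 32.

32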